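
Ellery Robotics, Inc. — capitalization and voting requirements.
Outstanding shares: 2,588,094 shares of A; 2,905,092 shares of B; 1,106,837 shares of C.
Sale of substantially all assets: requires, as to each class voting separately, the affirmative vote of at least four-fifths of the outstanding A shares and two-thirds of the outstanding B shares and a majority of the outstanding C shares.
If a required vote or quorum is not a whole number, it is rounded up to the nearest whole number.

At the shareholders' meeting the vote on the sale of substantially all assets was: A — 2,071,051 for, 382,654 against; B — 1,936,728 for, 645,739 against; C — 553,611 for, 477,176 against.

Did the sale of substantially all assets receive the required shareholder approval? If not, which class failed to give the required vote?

Approved — every class gave the required vote.

A: 4/5 of 2588094 = 2070475.20, rounded up to 2070476; 2,070,476 required, 2,071,051 in favor — approved.
B: 2/3 of 2905092 = 1936728; 1,936,728 required, 1,936,728 in favor — approved.
C: a majority of 1106837 is 553419; 553,419 required, 553,611 in favor — approved.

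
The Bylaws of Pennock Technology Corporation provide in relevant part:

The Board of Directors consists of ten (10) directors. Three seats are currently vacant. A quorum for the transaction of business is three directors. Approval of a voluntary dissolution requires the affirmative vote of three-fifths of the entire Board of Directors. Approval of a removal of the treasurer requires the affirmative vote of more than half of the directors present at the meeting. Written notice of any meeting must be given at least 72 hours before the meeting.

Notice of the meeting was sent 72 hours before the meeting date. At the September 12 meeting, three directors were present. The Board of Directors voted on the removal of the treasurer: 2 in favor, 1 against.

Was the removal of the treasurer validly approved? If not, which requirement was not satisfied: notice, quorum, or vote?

Notice: 72 hours given; 72 required (72 ≥ 72). Satisfied.
Quorum: 3 present; quorum is 3. Satisfied.
Vote: the removal of the treasurer requires a majority of the directors present (3). A majority of 3 is 2, so 2 affirmative votes are needed; 2 voted in favor. Satisfied.

Valid — all requirements satisfied.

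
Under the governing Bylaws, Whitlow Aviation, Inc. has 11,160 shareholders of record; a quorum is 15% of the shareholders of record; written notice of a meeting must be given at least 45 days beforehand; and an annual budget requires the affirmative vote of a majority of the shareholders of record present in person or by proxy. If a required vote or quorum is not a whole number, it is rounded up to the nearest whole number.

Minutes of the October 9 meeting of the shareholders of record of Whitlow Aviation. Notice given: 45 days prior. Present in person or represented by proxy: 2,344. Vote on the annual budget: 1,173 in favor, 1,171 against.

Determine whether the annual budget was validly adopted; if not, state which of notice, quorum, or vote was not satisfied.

Valid — all requirements satisfied.

Notice: 45 days given; 45 required. Satisfied.
Quorum: 15% of 11,160 = 1,674; 2,344 present. Satisfied.
Vote: requires a majority of those present (2,344); a majority of 2344 is 1173, so 1,173 needed; 1,173 in favor. Satisfied.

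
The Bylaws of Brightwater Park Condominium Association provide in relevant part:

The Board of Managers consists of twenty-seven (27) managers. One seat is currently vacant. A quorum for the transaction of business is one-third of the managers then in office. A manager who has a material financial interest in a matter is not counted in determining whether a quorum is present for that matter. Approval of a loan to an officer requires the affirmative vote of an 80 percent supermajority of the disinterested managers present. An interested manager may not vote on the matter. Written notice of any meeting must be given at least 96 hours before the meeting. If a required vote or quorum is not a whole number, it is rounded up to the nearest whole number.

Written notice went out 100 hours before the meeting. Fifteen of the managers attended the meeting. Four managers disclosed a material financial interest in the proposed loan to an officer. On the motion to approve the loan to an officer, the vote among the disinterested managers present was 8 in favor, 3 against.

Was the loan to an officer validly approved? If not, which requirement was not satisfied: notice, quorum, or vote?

Invalid — vote requirement not satisfied.

Notice: 100 hours given; 96 required (100 ≥ 96). Satisfied.
Quorum: 15 present, but the 4 interested managers do not count, leaving 11. Quorum is 9. Satisfied.
Vote: the loan to an officer requires four-fifths of the disinterested managers present (15 − 4 = 11). 4/5 of 11 = 8.80, rounded up to 9, so 9 affirmative votes are needed; 8 voted in favor. Not satisfied.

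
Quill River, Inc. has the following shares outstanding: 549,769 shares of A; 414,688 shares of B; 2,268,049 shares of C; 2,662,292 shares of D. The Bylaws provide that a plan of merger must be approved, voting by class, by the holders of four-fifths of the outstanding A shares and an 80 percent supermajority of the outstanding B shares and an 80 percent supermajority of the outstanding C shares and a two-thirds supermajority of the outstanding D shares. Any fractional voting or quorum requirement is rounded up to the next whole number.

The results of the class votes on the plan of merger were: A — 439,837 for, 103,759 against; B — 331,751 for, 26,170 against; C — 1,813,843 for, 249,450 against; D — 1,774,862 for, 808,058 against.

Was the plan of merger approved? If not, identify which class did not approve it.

Not approved — the C shares did not give the required vote.

A: 4/5 of 549769 = 439815.20, rounded up to 439816; 439,816 required, 439,837 in favor — approved.
B: 4/5 of 414688 = 331750.40, rounded up to 331751; 331,751 required, 331,751 in favor — approved.
C: 4/5 of 2268049 = 1814439.20, rounded up to 1814440; 1,814,440 required, 1,813,843 in favor — not approved.
D: 2/3 of 2662292 = 1774861.33, rounded up to 1774862; 1,774,862 required, 1,774,862 in favor — approved.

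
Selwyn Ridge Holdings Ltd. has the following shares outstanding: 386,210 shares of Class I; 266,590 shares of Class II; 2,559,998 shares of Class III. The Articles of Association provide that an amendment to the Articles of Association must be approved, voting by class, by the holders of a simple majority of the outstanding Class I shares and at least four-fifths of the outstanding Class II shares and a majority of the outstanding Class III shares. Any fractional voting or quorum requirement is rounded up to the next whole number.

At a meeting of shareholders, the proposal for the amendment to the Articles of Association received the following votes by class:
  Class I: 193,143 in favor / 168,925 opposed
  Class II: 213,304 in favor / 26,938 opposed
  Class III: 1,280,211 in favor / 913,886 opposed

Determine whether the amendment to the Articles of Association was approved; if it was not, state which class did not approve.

Approved — every class gave the required vote.

Class I: a majority of 386210 is 193106; 193,106 required, 193,143 in favor — approved.
Class II: 4/5 of 266590 = 213272; 213,272 required, 213,304 in favor — approved.
Class III: a majority of 2559998 is 1280000; 1,280,000 required, 1,280,211 in favor — approved.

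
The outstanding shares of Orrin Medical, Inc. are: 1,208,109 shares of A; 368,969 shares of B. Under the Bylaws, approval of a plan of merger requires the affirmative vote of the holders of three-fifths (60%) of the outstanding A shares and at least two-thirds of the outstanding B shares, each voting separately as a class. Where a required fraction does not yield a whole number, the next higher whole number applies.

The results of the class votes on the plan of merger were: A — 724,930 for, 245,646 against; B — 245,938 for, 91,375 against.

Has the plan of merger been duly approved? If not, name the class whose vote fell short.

A: 3/5 of 1208109 = 724865.40, rounded up to 724866; 724,866 required, 724,930 in favor — approved.
B: 2/3 of 368969 = 245979.33, rounded up to 245980; 245,980 required, 245,938 in favor — not approved.

Not approved — the B shares did not give the required vote.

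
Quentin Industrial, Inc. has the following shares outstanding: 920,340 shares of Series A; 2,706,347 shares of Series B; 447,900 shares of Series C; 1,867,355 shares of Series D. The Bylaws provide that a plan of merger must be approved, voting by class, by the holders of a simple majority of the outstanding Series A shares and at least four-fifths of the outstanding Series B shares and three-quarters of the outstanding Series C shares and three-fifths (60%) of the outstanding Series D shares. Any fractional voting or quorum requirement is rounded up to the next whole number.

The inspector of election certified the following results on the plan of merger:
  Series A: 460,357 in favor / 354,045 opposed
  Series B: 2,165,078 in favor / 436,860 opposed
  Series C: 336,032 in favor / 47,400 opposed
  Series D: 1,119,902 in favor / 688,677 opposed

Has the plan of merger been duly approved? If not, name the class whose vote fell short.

Not approved — the Series D shares did not give the required vote.

Series A: a majority of 920340 is 460171; 460,171 required, 460,357 in favor — approved.
Series B: 4/5 of 2706347 = 2165077.60, rounded up to 2165078; 2,165,078 required, 2,165,078 in favor — approved.
Series C: 3/4 of 447900 = 335925; 335,925 required, 336,032 in favor — approved.
Series D: 3/5 of 1867355 = 1120413; 1,120,413 required, 1,119,902 in favor — not approved.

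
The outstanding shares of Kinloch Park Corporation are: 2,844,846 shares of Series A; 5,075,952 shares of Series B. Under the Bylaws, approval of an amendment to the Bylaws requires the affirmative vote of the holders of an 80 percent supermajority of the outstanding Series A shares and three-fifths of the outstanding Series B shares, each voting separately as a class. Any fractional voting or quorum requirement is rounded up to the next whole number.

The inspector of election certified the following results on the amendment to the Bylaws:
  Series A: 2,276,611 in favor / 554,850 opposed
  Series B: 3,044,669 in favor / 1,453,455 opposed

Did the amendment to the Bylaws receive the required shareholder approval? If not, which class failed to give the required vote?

Not approved — the Series B shares did not give the required vote.

Series A: 4/5 of 2844846 = 2275876.80, rounded up to 2275877; 2,275,877 required, 2,276,611 in favor — approved.
Series B: 3/5 of 5075952 = 3045571.20, rounded up to 3045572; 3,045,572 required, 3,044,669 in favor — not approved.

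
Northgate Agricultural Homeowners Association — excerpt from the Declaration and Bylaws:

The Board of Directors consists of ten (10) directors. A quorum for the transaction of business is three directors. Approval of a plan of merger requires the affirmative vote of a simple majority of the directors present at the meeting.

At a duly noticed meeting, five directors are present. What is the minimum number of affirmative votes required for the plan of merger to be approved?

3

The plan of merger requires a majority of the directors present (5).
A majority of 5 is 3.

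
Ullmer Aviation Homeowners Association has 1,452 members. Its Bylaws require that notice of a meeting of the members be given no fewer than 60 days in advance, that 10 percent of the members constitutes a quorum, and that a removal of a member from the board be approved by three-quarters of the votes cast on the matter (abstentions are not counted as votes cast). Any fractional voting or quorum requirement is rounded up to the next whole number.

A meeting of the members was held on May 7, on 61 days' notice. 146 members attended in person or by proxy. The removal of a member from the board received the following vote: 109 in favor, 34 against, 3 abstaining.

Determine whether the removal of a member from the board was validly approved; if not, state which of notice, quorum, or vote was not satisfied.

Notice: 61 days given; 60 required. Satisfied.
Quorum: 10% of 1,452 = 145.20, rounded up to 146; 146 present. Satisfied.
Vote: requires three-fourths of the votes cast (146 − 3 abstaining = 143); 3/4 of 143 = 107.25, rounded up to 108, so 108 needed; 109 in favor. Satisfied.

Valid — all requirements satisfied.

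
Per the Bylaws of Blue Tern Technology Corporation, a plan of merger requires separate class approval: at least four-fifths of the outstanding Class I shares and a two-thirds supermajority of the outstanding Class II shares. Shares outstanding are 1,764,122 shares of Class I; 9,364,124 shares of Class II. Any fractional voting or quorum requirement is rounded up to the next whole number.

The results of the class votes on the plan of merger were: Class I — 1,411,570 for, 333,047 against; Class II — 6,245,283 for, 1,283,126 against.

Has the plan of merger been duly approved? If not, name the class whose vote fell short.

Class I: 4/5 of 1764122 = 1411297.60, rounded up to 1411298; 1,411,298 required, 1,411,570 in favor — approved.
Class II: 2/3 of 9364124 = 6242749.33, rounded up to 6242750; 6,242,750 required, 6,245,283 in favor — approved.

Approved — every class gave the required vote.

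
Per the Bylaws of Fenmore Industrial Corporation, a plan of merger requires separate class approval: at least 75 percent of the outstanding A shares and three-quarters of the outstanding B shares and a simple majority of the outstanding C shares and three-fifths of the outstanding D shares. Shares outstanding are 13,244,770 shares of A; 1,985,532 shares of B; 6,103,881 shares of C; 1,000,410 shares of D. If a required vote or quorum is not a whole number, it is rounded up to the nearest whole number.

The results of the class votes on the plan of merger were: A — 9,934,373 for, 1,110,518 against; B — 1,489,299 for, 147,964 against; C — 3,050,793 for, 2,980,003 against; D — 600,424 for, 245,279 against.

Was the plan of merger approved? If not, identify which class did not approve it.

Not approved — the C shares did not give the required vote.

A: 3/4 of 13244770 = 9933577.50, rounded up to 9933578; 9,933,578 required, 9,934,373 in favor — approved.
B: 3/4 of 1985532 = 1489149; 1,489,149 required, 1,489,299 in favor — approved.
C: a majority of 6103881 is 3051941; 3,051,941 required, 3,050,793 in favor — not approved.
D: 3/5 of 1000410 = 600246; 600,246 required, 600,424 in favor — approved.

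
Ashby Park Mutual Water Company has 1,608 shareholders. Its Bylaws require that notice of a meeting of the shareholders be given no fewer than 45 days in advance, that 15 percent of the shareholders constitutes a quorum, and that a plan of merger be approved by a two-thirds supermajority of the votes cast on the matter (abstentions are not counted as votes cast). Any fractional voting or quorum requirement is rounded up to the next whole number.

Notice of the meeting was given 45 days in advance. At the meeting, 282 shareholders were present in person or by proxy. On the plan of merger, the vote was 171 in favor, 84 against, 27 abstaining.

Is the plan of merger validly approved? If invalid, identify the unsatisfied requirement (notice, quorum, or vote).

Valid — all requirements satisfied.

Notice: 45 days given; 45 required. Satisfied.
Quorum: 15% of 1,608 = 241.20, rounded up to 242; 282 present. Satisfied.
Vote: requires two-thirds of the votes cast (282 − 27 abstaining = 255); 2/3 of 255 = 170, so 170 needed; 171 in favor. Satisfied.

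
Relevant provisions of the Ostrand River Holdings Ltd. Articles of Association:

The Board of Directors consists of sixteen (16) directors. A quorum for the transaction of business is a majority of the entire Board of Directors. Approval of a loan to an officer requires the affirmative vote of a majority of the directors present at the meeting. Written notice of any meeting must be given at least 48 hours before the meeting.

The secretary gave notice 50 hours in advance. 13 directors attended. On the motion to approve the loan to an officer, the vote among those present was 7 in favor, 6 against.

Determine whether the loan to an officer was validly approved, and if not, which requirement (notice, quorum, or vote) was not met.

Valid — all requirements satisfied.

Notice: 50 hours given; 48 required (50 ≥ 48). Satisfied.
Quorum: 13 present; quorum is 9. Satisfied.
Vote: the loan to an officer requires a majority of the directors present (13). A majority of 13 is 7, so 7 affirmative votes are needed; 7 voted in favor. Satisfied.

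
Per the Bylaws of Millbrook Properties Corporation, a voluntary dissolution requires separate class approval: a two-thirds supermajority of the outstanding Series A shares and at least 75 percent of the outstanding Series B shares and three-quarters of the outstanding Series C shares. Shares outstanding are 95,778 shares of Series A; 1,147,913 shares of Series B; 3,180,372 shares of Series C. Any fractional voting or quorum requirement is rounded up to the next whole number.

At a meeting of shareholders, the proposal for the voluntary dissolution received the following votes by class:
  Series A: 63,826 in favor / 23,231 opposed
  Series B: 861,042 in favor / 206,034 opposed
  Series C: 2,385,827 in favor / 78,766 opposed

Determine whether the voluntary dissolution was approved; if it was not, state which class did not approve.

Series A: 2/3 of 95778 = 63852; 63,852 required, 63,826 in favor — not approved.
Series B: 3/4 of 1147913 = 860934.75, rounded up to 860935; 860,935 required, 861,042 in favor — approved.
Series C: 3/4 of 3180372 = 2385279; 2,385,279 required, 2,385,827 in favor — approved.

Not approved — the Series A shares did not give the required vote.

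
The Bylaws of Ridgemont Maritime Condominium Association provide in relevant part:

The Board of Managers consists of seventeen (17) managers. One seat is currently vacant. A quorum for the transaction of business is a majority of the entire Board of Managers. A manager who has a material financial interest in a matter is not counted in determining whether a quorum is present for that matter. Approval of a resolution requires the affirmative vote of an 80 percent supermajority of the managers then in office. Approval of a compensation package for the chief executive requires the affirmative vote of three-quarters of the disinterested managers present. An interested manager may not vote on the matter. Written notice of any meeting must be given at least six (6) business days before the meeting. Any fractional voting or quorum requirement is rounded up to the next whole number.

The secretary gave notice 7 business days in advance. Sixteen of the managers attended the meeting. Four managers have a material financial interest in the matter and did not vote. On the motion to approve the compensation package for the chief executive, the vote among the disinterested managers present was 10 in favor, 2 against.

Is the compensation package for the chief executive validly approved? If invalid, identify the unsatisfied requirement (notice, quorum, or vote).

Valid — all requirements satisfied.

Notice: 7 business days given; 6 required (7 ≥ 6). Satisfied.
Quorum: 16 present, but the 4 interested managers do not count, leaving 12. Quorum is 9. Satisfied.
Vote: the compensation package for the chief executive requires three-fourths of the disinterested managers present (16 − 4 = 12). 3/4 of 12 = 9, so 9 affirmative votes are needed; 10 voted in favor. Satisfied.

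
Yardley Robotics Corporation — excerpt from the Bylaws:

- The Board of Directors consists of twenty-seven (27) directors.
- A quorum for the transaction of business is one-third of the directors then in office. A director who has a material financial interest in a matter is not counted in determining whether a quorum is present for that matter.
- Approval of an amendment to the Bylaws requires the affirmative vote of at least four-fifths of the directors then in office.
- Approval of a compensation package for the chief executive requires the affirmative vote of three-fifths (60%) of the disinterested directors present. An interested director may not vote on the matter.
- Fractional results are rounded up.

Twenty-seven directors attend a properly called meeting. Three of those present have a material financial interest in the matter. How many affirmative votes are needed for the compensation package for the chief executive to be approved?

15

The compensation package for the chief executive requires three-fifths of the disinterested directors present (27 − 3 = 24).
3/5 of 24 = 14.40, rounded up to 15.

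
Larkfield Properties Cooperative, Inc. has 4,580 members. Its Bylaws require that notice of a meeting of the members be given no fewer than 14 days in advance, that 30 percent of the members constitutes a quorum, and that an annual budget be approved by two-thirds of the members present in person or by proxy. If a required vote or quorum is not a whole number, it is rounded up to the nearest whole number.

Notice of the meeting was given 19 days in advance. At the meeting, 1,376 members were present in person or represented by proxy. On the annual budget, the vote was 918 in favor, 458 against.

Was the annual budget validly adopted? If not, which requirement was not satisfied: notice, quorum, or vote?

Valid — all requirements satisfied.

Notice: 19 days given; 14 required. Satisfied.
Quorum: 30% of 4,580 = 1,374; 1,376 present. Satisfied.
Vote: requires two-thirds of those present (1,376); 2/3 of 1376 = 917.33, rounded up to 918, so 918 needed; 918 in favor. Satisfied.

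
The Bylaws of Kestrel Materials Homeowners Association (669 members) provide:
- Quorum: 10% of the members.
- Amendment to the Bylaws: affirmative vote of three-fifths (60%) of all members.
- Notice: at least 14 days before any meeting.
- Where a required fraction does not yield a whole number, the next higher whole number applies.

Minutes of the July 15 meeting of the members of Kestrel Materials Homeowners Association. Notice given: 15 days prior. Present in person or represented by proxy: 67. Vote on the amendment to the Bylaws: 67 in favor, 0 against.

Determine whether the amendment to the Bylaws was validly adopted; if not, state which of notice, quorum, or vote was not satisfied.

Invalid — vote requirement not satisfied.

Notice: 15 days given; 14 required. Satisfied.
Quorum: 10% of 669 = 66.90, rounded up to 67; 67 present. Satisfied.
Vote: requires three-fifths of all members (669); 3/5 of 669 = 401.40, rounded up to 402, so 402 needed; 67 in favor. Not satisfied.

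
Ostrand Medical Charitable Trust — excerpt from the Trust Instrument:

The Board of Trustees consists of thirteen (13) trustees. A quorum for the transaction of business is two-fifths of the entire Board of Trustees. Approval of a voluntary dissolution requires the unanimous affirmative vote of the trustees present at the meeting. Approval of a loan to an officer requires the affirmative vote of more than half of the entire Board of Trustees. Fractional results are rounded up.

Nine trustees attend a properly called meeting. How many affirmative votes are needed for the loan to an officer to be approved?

7

The loan to an officer requires a majority of the entire Board of Trustees (13).
A majority of 13 is 7.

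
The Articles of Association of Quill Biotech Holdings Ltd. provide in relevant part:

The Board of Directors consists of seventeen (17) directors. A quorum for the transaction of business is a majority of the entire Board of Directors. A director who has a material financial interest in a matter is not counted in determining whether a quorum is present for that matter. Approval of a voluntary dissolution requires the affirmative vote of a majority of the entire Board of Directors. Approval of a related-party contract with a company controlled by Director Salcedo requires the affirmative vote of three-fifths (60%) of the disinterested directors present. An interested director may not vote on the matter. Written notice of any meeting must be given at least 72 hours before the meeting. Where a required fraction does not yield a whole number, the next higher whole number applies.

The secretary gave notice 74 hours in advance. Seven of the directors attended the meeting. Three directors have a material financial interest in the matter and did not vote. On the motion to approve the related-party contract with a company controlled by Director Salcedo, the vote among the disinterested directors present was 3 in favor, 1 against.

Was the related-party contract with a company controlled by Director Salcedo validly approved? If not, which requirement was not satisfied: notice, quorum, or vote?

Notice: 74 hours given; 72 required (74 ≥ 72). Satisfied.
Quorum: 7 present, but the 3 interested directors do not count, leaving 4. Quorum is 9. Not satisfied.
Vote: the related-party contract with a company controlled by Director Salcedo requires three-fifths of the disinterested directors present (7 − 3 = 4). 3/5 of 4 = 2.40, rounded up to 3, so 3 affirmative votes are needed; 3 voted in favor. Satisfied. (Moot — without a quorum no business can be validly transacted.)

Invalid — quorum requirement not satisfied.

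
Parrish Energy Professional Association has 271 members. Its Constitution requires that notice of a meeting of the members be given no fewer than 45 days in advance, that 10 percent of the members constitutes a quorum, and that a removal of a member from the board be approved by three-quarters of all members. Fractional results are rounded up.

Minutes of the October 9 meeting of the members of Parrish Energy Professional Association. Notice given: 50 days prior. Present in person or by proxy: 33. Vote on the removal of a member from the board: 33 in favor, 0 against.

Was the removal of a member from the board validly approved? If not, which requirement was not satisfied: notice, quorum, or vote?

Notice: 50 days given; 45 required. Satisfied.
Quorum: 10% of 271 = 27.10, rounded up to 28; 33 present. Satisfied.
Vote: requires three-fourths of all members (271); 3/4 of 271 = 203.25, rounded up to 204, so 204 needed; 33 in favor. Not satisfied.

Invalid — vote requirement not satisfied.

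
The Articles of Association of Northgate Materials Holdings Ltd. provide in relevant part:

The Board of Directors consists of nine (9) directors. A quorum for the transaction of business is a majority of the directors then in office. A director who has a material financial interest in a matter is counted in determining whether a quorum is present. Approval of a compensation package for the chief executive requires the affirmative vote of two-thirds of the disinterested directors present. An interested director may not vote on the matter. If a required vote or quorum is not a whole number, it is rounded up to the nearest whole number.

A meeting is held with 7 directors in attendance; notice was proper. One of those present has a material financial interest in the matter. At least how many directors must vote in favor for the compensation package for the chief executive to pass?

4

The compensation package for the chief executive requires two-thirds of the disinterested directors present (7 − 1 = 6).
2/3 of 6 = 4.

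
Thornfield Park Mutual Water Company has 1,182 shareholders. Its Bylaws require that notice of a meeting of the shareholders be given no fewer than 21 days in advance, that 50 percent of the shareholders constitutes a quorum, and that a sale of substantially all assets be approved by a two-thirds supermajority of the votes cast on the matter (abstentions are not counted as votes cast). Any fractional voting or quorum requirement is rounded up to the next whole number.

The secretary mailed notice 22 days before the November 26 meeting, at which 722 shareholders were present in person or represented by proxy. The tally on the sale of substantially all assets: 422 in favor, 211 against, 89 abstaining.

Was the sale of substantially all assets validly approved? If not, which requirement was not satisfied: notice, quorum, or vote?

Notice: 22 days given; 21 required. Satisfied.
Quorum: 50% of 1,182 = 591; 722 present. Satisfied.
Vote: requires two-thirds of the votes cast (722 − 89 abstaining = 633); 2/3 of 633 = 422, so 422 needed; 422 in favor. Satisfied.

Valid — all requirements satisfied.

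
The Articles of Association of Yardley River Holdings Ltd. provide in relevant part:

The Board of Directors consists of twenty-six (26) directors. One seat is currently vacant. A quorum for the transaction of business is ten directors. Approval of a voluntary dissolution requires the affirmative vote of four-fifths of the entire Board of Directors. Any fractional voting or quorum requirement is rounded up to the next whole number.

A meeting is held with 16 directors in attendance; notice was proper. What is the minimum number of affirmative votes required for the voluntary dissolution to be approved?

21

The voluntary dissolution requires four-fifths of the entire Board of Directors (26).
4/5 of 26 = 20.80, rounded up to 21.
(Only 16 can vote, so the voluntary dissolution cannot pass at this meeting, but the required vote is still 21.)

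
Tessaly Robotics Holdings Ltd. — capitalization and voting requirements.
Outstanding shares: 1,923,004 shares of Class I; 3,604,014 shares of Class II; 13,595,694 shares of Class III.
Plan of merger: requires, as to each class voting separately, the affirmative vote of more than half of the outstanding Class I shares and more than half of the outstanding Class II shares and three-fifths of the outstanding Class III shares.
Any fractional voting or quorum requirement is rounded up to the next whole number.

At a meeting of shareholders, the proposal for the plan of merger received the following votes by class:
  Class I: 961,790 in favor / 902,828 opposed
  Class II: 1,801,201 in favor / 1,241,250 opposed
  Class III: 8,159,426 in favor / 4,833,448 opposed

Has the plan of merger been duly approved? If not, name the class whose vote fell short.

Not approved — the Class II shares did not give the required vote.

Class I: a majority of 1923004 is 961503; 961,503 required, 961,790 in favor — approved.
Class II: a majority of 3604014 is 1802008; 1,802,008 required, 1,801,201 in favor — not approved.
Class III: 3/5 of 13595694 = 8157416.40, rounded up to 8157417; 8,157,417 required, 8,159,426 in favor — approved.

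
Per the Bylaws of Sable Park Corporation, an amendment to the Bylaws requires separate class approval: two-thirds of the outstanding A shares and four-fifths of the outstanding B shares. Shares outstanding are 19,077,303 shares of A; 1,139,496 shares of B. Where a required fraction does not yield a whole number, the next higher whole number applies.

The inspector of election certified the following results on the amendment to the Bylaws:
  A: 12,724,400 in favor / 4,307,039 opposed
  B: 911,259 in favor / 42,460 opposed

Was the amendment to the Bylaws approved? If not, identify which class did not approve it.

A: 2/3 of 19077303 = 12718202; 12,718,202 required, 12,724,400 in favor — approved.
B: 4/5 of 1139496 = 911596.80, rounded up to 911597; 911,597 required, 911,259 in favor — not approved.

Not approved — the B shares did not give the required vote.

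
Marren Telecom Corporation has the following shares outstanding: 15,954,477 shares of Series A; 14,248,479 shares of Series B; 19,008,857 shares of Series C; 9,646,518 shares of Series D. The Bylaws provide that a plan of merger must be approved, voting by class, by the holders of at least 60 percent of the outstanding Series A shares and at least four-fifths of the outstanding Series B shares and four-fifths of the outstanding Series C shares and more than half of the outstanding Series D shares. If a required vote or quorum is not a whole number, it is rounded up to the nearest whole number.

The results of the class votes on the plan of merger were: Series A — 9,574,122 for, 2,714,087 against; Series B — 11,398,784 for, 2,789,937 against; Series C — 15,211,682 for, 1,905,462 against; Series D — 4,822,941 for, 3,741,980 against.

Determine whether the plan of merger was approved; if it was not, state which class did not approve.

Not approved — the Series D shares did not give the required vote.

Series A: 3/5 of 15954477 = 9572686.20, rounded up to 9572687; 9,572,687 required, 9,574,122 in favor — approved.
Series B: 4/5 of 14248479 = 11398783.20, rounded up to 11398784; 11,398,784 required, 11,398,784 in favor — approved.
Series C: 4/5 of 19008857 = 15207085.60, rounded up to 15207086; 15,207,086 required, 15,211,682 in favor — approved.
Series D: a majority of 9646518 is 4823260; 4,823,260 required, 4,822,941 in favor — not approved.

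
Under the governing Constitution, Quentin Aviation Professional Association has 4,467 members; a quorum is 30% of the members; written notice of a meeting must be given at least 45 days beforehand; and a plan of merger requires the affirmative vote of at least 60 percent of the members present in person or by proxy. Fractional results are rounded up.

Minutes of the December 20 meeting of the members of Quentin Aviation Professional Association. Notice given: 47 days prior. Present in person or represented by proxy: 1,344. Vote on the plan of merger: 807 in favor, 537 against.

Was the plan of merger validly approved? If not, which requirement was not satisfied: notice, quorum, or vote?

Valid — all requirements satisfied.

Notice: 47 days given; 45 required. Satisfied.
Quorum: 30% of 4,467 = 1,340.10, rounded up to 1,341; 1,344 present. Satisfied.
Vote: requires three-fifths of those present (1,344); 3/5 of 1344 = 806.40, rounded up to 807, so 807 needed; 807 in favor. Satisfied.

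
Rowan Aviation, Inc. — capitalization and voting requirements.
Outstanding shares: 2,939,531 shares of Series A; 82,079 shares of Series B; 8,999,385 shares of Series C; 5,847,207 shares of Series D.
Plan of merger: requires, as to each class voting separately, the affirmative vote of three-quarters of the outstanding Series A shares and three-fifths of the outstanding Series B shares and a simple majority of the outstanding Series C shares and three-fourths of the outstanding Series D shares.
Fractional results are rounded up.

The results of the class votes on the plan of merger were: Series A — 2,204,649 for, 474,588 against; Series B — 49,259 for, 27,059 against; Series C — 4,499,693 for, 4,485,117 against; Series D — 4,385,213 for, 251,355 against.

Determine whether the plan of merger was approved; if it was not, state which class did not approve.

Not approved — the Series D shares did not give the required vote.

Series A: 3/4 of 2939531 = 2204648.25, rounded up to 2204649; 2,204,649 required, 2,204,649 in favor — approved.
Series B: 3/5 of 82079 = 49247.40, rounded up to 49248; 49,248 required, 49,259 in favor — approved.
Series C: a majority of 8999385 is 4499693; 4,499,693 required, 4,499,693 in favor — approved.
Series D: 3/4 of 5847207 = 4385405.25, rounded up to 4385406; 4,385,406 required, 4,385,213 in favor — not approved.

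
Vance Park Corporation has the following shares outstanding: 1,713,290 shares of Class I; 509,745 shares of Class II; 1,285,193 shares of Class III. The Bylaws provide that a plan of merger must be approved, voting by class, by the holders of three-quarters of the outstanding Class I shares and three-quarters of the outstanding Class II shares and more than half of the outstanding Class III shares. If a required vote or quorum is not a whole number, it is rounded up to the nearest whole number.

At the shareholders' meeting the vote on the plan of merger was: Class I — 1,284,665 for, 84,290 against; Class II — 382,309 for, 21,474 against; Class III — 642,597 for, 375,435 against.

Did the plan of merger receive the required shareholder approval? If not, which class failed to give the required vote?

Not approved — the Class I shares did not give the required vote.

Class I: 3/4 of 1713290 = 1284967.50, rounded up to 1284968; 1,284,968 required, 1,284,665 in favor — not approved.
Class II: 3/4 of 509745 = 382308.75, rounded up to 382309; 382,309 required, 382,309 in favor — approved.
Class III: a majority of 1285193 is 642597; 642,597 required, 642,597 in favor — approved.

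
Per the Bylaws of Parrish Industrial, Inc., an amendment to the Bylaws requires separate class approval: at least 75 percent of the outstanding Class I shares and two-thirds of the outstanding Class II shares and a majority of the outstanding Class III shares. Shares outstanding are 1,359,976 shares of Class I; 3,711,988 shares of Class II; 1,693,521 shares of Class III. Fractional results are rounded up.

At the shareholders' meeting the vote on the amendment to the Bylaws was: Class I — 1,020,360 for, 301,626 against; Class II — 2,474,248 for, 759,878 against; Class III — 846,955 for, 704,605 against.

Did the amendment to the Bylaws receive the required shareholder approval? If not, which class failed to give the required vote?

Class I: 3/4 of 1359976 = 1019982; 1,019,982 required, 1,020,360 in favor — approved.
Class II: 2/3 of 3711988 = 2474658.67, rounded up to 2474659; 2,474,659 required, 2,474,248 in favor — not approved.
Class III: a majority of 1693521 is 846761; 846,761 required, 846,955 in favor — approved.

Not approved — the Class II shares did not give the required vote.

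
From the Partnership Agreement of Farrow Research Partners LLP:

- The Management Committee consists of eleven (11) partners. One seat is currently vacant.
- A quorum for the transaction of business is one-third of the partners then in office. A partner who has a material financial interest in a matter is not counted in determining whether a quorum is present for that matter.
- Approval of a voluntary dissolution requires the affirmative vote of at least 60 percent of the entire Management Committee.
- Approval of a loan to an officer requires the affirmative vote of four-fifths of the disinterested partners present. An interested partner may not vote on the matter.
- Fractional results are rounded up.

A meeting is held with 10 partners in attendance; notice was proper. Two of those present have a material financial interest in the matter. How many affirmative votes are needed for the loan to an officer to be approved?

The loan to an officer requires four-fifths of the disinterested partners present (10 − 2 = 8).
4/5 of 8 = 6.40, rounded up to 7.

7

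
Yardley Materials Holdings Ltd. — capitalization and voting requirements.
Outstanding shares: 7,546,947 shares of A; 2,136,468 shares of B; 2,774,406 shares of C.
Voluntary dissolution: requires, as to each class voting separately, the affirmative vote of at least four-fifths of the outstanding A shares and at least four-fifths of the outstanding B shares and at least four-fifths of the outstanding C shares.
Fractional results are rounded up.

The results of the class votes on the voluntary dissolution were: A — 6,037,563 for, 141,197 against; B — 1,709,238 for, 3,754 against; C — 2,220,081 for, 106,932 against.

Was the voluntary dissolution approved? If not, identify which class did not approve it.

A: 4/5 of 7546947 = 6037557.60, rounded up to 6037558; 6,037,558 required, 6,037,563 in favor — approved.
B: 4/5 of 2136468 = 1709174.40, rounded up to 1709175; 1,709,175 required, 1,709,238 in favor — approved.
C: 4/5 of 2774406 = 2219524.80, rounded up to 2219525; 2,219,525 required, 2,220,081 in favor — approved.

Approved — every class gave the required vote.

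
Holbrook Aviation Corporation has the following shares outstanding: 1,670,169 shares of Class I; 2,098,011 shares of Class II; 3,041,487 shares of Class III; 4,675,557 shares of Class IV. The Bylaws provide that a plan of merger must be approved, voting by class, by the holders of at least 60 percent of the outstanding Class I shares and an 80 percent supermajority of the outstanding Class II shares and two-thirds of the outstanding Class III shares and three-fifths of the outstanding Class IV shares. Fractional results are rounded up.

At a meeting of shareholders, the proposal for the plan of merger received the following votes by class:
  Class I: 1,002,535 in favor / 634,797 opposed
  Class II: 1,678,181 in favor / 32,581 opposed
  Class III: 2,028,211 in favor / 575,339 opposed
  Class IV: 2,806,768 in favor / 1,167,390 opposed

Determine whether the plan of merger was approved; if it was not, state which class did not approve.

Class I: 3/5 of 1670169 = 1002101.40, rounded up to 1002102; 1,002,102 required, 1,002,535 in favor — approved.
Class II: 4/5 of 2098011 = 1678408.80, rounded up to 1678409; 1,678,409 required, 1,678,181 in favor — not approved.
Class III: 2/3 of 3041487 = 2027658; 2,027,658 required, 2,028,211 in favor — approved.
Class IV: 3/5 of 4675557 = 2805334.20, rounded up to 2805335; 2,805,335 required, 2,806,768 in favor — approved.

Not approved — the Class II shares did not give the required vote.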